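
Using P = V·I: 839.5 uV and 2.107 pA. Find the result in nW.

0.0000017688265 nW

839.5e-6 × 2.107e-12 = 1768.8265e-18 W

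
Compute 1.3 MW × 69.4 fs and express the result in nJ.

90.22 nJ

1.3 × 10⁶ × 69.4 × 10⁻¹⁵ = 90.22 × 10⁻⁹ J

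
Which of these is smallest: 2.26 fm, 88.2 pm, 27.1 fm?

2.26 fm = 0.00000000000000226 m
88.2 pm = 0.0000000000882 m
27.1 fm = 0.0000000000000271 m

2.26 fm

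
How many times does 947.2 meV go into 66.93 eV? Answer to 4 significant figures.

(66.93) / (947.2 × 10⁻³) = 0.070661 × 10³

70.66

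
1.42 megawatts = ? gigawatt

mega = 1e6, giga = 1e9; factor is 1e-3.
1.42 × 1e-3 = 0.00142

0.00142 gigawatts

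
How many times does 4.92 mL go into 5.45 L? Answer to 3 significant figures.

(5.45) / (4.92 × 10⁻³) = 1.108 × 10³

1110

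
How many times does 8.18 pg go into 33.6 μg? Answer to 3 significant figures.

(33.6 × 10^-6) / (8.18 × 10^-12) = 4.108 × 10^6

4110000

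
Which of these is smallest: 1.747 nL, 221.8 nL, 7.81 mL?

1.747 nL = 0.000000001747 L
221.8 nL = 0.0000002218 L
7.81 mL = 0.00781 L

1.747 nL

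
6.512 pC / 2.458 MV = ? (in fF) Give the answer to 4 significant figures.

(6.512 × 10⁻¹²) / (2.458 × 10⁶) = 2.64931 × 10⁻¹⁸ F

0.002649 fF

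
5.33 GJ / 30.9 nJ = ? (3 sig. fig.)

172000000000000000

(5.33 × 10^9) / (30.9 × 10^-9) = 0.1725 × 10^18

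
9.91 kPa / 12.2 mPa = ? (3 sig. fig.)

812000

(9.91 × 10^3) / (12.2 × 10^-3) = 0.8123 × 10^6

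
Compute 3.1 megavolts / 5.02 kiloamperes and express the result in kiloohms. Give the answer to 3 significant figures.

0.618 kiloohms

(3.1 × 10⁶) / (5.02 × 10³) = 0.61753 × 10³ Ω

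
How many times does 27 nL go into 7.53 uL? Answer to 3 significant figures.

279

(7.53 × 10^-6) / (27 × 10^-9) = 0.2789 × 10^3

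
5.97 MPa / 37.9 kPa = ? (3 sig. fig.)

(5.97 × 10^6) / (37.9 × 10^3) = 0.1575 × 10^3

158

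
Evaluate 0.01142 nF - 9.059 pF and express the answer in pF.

In pF:
  0.01142 nF = 0.01142 × 10^3 pF = 11.42
  9.059 pF → 9.059
Difference: 11.42 - 9.059 = 2.361

2.361 pF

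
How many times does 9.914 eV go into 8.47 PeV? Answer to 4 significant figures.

854300000000000

(8.47 × 10^15) / (9.914) = 0.85435 × 10^15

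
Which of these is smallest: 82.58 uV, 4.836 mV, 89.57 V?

82.58 uV = 0.00008258 V
4.836 mV = 0.004836 V
89.57 V = 89.57 V

82.58 uV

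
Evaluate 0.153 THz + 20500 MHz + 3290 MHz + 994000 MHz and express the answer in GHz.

1170.79 GHz

In GHz:
  0.153 THz = 0.153 × 10³ GHz = 153
  20500 MHz = 20500 × 10⁻³ GHz = 20.5
  3290 MHz = 3290 × 10⁻³ GHz = 3.29
  994000 MHz = 994000 × 10⁻³ GHz = 994
Sum: 153 + 20.5 + 3.29 + 994 = 1170.79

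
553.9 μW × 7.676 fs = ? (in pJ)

553.9e-6 × 7.676e-15 = 4251.7364e-21 J

0.0000042517364 pJ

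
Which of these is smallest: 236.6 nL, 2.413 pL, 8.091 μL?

2.413 pL

236.6 nL = 0.0000002366 L
2.413 pL = 0.000000000002413 L
8.091 μL = 0.000008091 L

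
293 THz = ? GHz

tera = 1e12, giga = 1e9; factor is 1e3.
293 × 1e3 = 293000

293000 GHz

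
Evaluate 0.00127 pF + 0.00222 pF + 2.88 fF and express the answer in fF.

6.37 fF

In fF:
  0.00127 pF = 0.00127 × 10³ fF = 1.27
  0.00222 pF = 0.00222 × 10³ fF = 2.22
  2.88 fF → 2.88
Sum: 1.27 + 2.22 + 2.88 = 6.37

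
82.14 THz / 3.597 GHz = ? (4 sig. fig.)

22840

(82.14 × 10^12) / (3.597 × 10^9) = 22.836 × 10^3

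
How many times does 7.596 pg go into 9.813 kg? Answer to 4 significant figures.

(9.813e3) / (7.596e-12) = 1.2919e15

1292000000000000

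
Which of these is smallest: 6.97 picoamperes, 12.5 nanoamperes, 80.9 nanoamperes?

6.97 picoamperes = 0.00000000000697 amperes
12.5 nanoamperes = 0.0000000125 amperes
80.9 nanoamperes = 0.0000000809 amperes

6.97 picoamperes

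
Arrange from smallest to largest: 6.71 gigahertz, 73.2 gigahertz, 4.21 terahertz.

6.71 gigahertz < 73.2 gigahertz < 4.21 terahertz

6.71 gigahertz = 6710000000 hertz
73.2 gigahertz = 73200000000 hertz
4.21 terahertz = 4210000000000 hertz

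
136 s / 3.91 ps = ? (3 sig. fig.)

34800000000000

(136) / (3.91e-12) = 34.78e12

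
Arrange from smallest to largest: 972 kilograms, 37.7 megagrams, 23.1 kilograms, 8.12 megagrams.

972 kilograms = 972000 grams
37.7 megagrams = 37700000 grams
23.1 kilograms = 23100 grams
8.12 megagrams = 8120000 grams

23.1 kilograms < 972 kilograms < 8.12 megagrams < 37.7 megagrams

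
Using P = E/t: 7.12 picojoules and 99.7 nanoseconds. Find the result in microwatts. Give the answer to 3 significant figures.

71.4 microwatts

(7.12e-12) / (99.7e-9) = 0.071414e-3 W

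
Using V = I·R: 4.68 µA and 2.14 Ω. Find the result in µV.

10.0152 µV

4.68 × 10^-6 × 2.14 = 10.0152 × 10^-6 V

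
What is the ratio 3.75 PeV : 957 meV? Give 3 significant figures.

3920000000000000

(3.75e15) / (957e-3) = 0.003918e18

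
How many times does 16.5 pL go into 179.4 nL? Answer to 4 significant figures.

10870

(179.4 × 10⁻⁹) / (16.5 × 10⁻¹²) = 10.873 × 10³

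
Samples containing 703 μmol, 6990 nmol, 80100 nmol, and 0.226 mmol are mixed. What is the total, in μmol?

1016.09 μmol

In μmol:
  703 μmol → 703
  6990 nmol = 6990 × 10^-3 μmol = 6.99
  80100 nmol = 80100 × 10^-3 μmol = 80.1
  0.226 mmol = 0.226 × 10^3 μmol = 226
Sum: 703 + 6.99 + 80.1 + 226 = 1016.09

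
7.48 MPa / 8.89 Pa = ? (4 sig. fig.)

(7.48 × 10^6) / (8.89) = 0.84139 × 10^6

841400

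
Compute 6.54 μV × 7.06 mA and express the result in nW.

46.1724 nW

6.54e-6 × 7.06e-3 = 46.1724e-9 W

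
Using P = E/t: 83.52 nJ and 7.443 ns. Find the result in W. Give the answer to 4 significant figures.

11.22 W

(83.52 × 10⁻⁹) / (7.443 × 10⁻⁹) = 11.2213 W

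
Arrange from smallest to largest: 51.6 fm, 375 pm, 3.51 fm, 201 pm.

3.51 fm < 51.6 fm < 201 pm < 375 pm

51.6 fm = 0.0000000000000516 m
375 pm = 0.000000000375 m
3.51 fm = 0.00000000000000351 m
201 pm = 0.000000000201 m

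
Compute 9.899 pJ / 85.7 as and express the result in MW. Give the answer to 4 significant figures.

0.1155 MW

(9.899e-12) / (85.7e-18) = 0.115508e6 W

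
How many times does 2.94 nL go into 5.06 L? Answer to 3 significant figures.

1720000000

(5.06) / (2.94 × 10⁻⁹) = 1.721 × 10⁹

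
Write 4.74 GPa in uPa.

4740000000000000 uPa

giga = 10^9, micro = 10^-6; factor is 10^15.
4.74 × 10^15 = 4740000000000000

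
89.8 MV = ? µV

89800000000000 µV

mega = 10⁶, micro = 10⁻⁶; factor is 10¹².
89.8 × 10¹² = 89800000000000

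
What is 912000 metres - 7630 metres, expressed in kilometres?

In kilometres:
  912000 metres = 912000 × 10⁻³ kilometres = 912
  7630 metres = 7630 × 10⁻³ kilometres = 7.63
Difference: 912 - 7.63 = 904.37

904.37 kilometres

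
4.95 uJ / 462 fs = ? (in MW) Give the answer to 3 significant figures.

10.7 MW

(4.95 × 10⁻⁶) / (462 × 10⁻¹⁵) = 0.010714 × 10⁹ W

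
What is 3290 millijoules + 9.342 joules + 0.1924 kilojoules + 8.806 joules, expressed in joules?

213.838 joules

In joules:
  3290 millijoules = 3290 × 10^-3 joules = 3.29
  9.342 joules → 9.342
  0.1924 kilojoules = 0.1924 × 10^3 joules = 192.4
  8.806 joules → 8.806
Sum: 3.29 + 9.342 + 192.4 + 8.806 = 213.838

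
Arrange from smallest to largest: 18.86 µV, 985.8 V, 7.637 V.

18.86 µV < 7.637 V < 985.8 V

18.86 µV = 0.00001886 V
985.8 V = 985.8 V
7.637 V = 7.637 V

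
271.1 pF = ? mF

0.0000002711 mF

pico = 10⁻¹², milli = 10⁻³; factor is 10⁻⁹.
271.1 × 10⁻⁹ = 0.0000002711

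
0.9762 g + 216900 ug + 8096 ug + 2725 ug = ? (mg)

In mg:
  0.9762 g = 0.9762e3 mg = 976.2
  216900 ug = 216900e-3 mg = 216.9
  8096 ug = 8096e-3 mg = 8.096
  2725 ug = 2725e-3 mg = 2.725
Sum: 976.2 + 216.9 + 8.096 + 2.725 = 1203.921

1203.921 mg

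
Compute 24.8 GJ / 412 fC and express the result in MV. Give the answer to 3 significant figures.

60200000000000000 MV

(24.8 × 10^9) / (412 × 10^-15) = 0.060194 × 10^24 V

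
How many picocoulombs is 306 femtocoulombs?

femto = 1e-15, pico = 1e-12; factor is 1e-3.
306 × 1e-3 = 0.306

0.306 picocoulombs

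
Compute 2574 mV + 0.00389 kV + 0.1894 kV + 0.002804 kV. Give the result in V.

In V:
  2574 mV = 2574 × 10⁻³ V = 2.574
  0.00389 kV = 0.00389 × 10³ V = 3.89
  0.1894 kV = 0.1894 × 10³ V = 189.4
  0.002804 kV = 0.002804 × 10³ V = 2.804
Sum: 2.574 + 3.89 + 189.4 + 2.804 = 198.668

198.668 V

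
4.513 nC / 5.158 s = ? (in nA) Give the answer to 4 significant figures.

(4.513 × 10⁻⁹) / (5.158) = 0.874952 × 10⁻⁹ A

0.8750 nA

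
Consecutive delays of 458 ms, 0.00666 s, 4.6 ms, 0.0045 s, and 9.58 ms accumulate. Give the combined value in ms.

In ms:
  458 ms → 458
  0.00666 s = 0.00666 × 10³ ms = 6.66
  4.6 ms → 4.6
  0.0045 s = 0.0045 × 10³ ms = 4.5
  9.58 ms → 9.58
Sum: 458 + 6.66 + 4.6 + 4.5 + 9.58 = 483.34

483.34 ms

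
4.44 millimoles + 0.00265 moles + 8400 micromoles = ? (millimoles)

15.49 millimoles

In millimoles:
  4.44 millimoles → 4.44
  0.00265 moles = 0.00265e3 millimoles = 2.65
  8400 micromoles = 8400e-3 millimoles = 8.4
Sum: 4.44 + 2.65 + 8.4 = 15.49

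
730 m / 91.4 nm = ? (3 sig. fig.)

(730) / (91.4 × 10^-9) = 7.987 × 10^9

7990000000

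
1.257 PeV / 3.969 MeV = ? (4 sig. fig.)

316700000

(1.257e15) / (3.969e6) = 0.3167e9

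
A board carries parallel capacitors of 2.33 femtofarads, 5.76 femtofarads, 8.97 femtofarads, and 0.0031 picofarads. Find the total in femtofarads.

20.16 femtofarads

In femtofarads:
  2.33 femtofarads → 2.33
  5.76 femtofarads → 5.76
  8.97 femtofarads → 8.97
  0.0031 picofarads = 0.0031 × 10^3 femtofarads = 3.1
Sum: 2.33 + 5.76 + 8.97 + 3.1 = 20.16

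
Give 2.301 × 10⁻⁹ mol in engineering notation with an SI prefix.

2.301 nmol

= 2.301 × 10⁻⁹ mol; 10⁻⁹ is nano.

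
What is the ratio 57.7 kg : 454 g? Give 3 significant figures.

(57.7 × 10^3) / (454) = 0.1271 × 10^3

127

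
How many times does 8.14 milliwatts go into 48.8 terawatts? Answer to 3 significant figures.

6000000000000000

(48.8e12) / (8.14e-3) = 5.995e15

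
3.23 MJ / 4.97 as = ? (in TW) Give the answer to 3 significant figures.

650000000000 TW

(3.23 × 10^6) / (4.97 × 10^-18) = 0.6499 × 10^24 W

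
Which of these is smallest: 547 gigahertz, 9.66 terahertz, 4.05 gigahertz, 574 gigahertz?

547 gigahertz = 547000000000 hertz
9.66 terahertz = 9660000000000 hertz
4.05 gigahertz = 4050000000 hertz
574 gigahertz = 574000000000 hertz

4.05 gigahertz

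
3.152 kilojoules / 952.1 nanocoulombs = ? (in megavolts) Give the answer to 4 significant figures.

(3.152 × 10^3) / (952.1 × 10^-9) = 0.00331058 × 10^12 V

3311 megavolts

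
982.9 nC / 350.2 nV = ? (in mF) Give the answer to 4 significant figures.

2807 mF

(982.9 × 10⁻⁹) / (350.2 × 10⁻⁹) = 2.80668 F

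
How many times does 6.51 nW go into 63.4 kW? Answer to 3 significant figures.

(63.4e3) / (6.51e-9) = 9.739e12

9740000000000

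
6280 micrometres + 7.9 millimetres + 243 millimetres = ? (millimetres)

257.18 millimetres

In millimetres:
  6280 micrometres = 6280 × 10⁻³ millimetres = 6.28
  7.9 millimetres → 7.9
  243 millimetres → 243
Sum: 6.28 + 7.9 + 243 = 257.18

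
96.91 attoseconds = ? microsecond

0.00000000009691 microseconds

atto = 10⁻¹⁸, micro = 10⁻⁶; factor is 10⁻¹².
96.91 × 10⁻¹² = 0.00000000009691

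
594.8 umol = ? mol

0.0005948 mol

micro = 10^-6, (no prefix) = 10^0; factor is 10^-6.
594.8 × 10^-6 = 0.0005948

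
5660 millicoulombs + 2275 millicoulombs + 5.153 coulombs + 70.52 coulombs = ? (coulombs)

In coulombs:
  5660 millicoulombs = 5660 × 10⁻³ coulombs = 5.66
  2275 millicoulombs = 2275 × 10⁻³ coulombs = 2.275
  5.153 coulombs → 5.153
  70.52 coulombs → 70.52
Sum: 5.66 + 2.275 + 5.153 + 70.52 = 83.608

83.608 coulombs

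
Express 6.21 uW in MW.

0.00000000000621 MW

micro = 1e-6, mega = 1e6; factor is 1e-12.
6.21 × 1e-12 = 0.00000000000621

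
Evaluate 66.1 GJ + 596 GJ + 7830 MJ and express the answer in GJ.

In GJ:
  66.1 GJ → 66.1
  596 GJ → 596
  7830 MJ = 7830 × 10⁻³ GJ = 7.83
Sum: 66.1 + 596 + 7.83 = 669.93

669.93 GJ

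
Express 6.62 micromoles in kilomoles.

micro = 10⁻⁶, kilo = 10³; factor is 10⁻⁹.
6.62 × 10⁻⁹ = 0.00000000662

0.00000000662 kilomoles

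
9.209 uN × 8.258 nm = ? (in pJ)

9.209e-6 × 8.258e-9 = 76.047922e-15 J

0.076047922 pJ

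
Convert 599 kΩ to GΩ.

0.000599 GΩ

kilo = 1e3, giga = 1e9; factor is 1e-6.
599 × 1e-6 = 0.000599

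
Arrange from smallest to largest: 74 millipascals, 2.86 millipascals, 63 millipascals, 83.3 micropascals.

74 millipascals = 0.074 pascals
2.86 millipascals = 0.00286 pascals
63 millipascals = 0.063 pascals
83.3 micropascals = 0.0000833 pascals

83.3 micropascals < 2.86 millipascals < 63 millipascals < 74 millipascals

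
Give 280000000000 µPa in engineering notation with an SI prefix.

280 kPa

= 280 × 10³ Pa; 10³ is kilo.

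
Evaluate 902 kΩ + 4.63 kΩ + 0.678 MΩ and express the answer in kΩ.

1584.63 kΩ

In kΩ:
  902 kΩ → 902
  4.63 kΩ → 4.63
  0.678 MΩ = 0.678 × 10^3 kΩ = 678
Sum: 902 + 4.63 + 678 = 1584.63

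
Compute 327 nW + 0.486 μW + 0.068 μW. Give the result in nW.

In nW:
  327 nW → 327
  0.486 μW = 0.486 × 10³ nW = 486
  0.068 μW = 0.068 × 10³ nW = 68
Sum: 327 + 486 + 68 = 881

881 nW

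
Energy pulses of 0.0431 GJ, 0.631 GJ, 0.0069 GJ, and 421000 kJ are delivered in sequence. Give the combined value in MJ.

1102 MJ

In MJ:
  0.0431 GJ = 0.0431e3 MJ = 43.1
  0.631 GJ = 0.631e3 MJ = 631
  0.0069 GJ = 0.0069e3 MJ = 6.9
  421000 kJ = 421000e-3 MJ = 421
Sum: 43.1 + 631 + 6.9 + 421 = 1102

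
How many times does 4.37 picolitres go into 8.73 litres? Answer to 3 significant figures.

(8.73) / (4.37 × 10^-12) = 1.998 × 10^12

2000000000000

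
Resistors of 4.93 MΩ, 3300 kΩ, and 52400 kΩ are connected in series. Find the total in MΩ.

60.63 MΩ

In MΩ:
  4.93 MΩ → 4.93
  3300 kΩ = 3300 × 10⁻³ MΩ = 3.3
  52400 kΩ = 52400 × 10⁻³ MΩ = 52.4
Sum: 4.93 + 3.3 + 52.4 = 60.63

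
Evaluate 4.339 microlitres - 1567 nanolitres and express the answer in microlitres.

2.772 microlitres

In microlitres:
  4.339 microlitres → 4.339
  1567 nanolitres = 1567 × 10⁻³ microlitres = 1.567
Difference: 4.339 - 1.567 = 2.772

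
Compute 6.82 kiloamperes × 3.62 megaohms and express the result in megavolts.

24688.4 megavolts

6.82e3 × 3.62e6 = 24.6884e9 V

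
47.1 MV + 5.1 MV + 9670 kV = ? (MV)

61.87 MV

In MV:
  47.1 MV → 47.1
  5.1 MV → 5.1
  9670 kV = 9670 × 10^-3 MV = 9.67
Sum: 47.1 + 5.1 + 9.67 = 61.87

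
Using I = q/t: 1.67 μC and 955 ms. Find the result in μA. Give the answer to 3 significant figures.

(1.67 × 10⁻⁶) / (955 × 10⁻³) = 0.0017487 × 10⁻³ A

1.75 μA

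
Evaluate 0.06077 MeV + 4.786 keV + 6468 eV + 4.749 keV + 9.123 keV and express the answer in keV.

85.896 keV

In keV:
  0.06077 MeV = 0.06077e3 keV = 60.77
  4.786 keV → 4.786
  6468 eV = 6468e-3 keV = 6.468
  4.749 keV → 4.749
  9.123 keV → 9.123
Sum: 60.77 + 4.786 + 6.468 + 4.749 + 9.123 = 85.896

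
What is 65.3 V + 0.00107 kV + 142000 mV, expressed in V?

208.37 V

In V:
  65.3 V → 65.3
  0.00107 kV = 0.00107 × 10³ V = 1.07
  142000 mV = 142000 × 10⁻³ V = 142
Sum: 65.3 + 1.07 + 142 = 208.37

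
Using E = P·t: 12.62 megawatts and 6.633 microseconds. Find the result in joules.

12.62e6 × 6.633e-6 = 83.70846 J

83.70846 joules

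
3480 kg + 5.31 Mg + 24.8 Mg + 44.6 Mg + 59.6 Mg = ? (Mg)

In Mg:
  3480 kg = 3480 × 10^-3 Mg = 3.48
  5.31 Mg → 5.31
  24.8 Mg → 24.8
  44.6 Mg → 44.6
  59.6 Mg → 59.6
Sum: 3.48 + 5.31 + 24.8 + 44.6 + 59.6 = 137.79

137.79 Mg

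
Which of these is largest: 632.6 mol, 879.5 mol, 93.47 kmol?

93.47 kmol

632.6 mol = 632.6 mol
879.5 mol = 879.5 mol
93.47 kmol = 93470 mol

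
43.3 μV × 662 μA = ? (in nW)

28.6646 nW

43.3e-6 × 662e-6 = 28664.6e-12 W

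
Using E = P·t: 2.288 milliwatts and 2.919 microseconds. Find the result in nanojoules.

2.288 × 10^-3 × 2.919 × 10^-6 = 6.678672 × 10^-9 J

6.678672 nanojoules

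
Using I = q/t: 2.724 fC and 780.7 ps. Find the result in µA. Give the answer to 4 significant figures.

(2.724e-15) / (780.7e-12) = 0.00348918e-3 A

3.489 µA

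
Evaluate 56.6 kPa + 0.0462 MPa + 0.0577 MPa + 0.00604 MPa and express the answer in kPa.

In kPa:
  56.6 kPa → 56.6
  0.0462 MPa = 0.0462 × 10³ kPa = 46.2
  0.0577 MPa = 0.0577 × 10³ kPa = 57.7
  0.00604 MPa = 0.00604 × 10³ kPa = 6.04
Sum: 56.6 + 46.2 + 57.7 + 6.04 = 166.54

166.54 kPa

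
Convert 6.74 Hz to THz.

0.00000000000674 THz

(no prefix) = 10^0, tera = 10^12; factor is 10^-12.
6.74 × 10^-12 = 0.00000000000674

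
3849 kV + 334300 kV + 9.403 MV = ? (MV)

347.552 MV

In MV:
  3849 kV = 3849 × 10^-3 MV = 3.849
  334300 kV = 334300 × 10^-3 MV = 334.3
  9.403 MV → 9.403
Sum: 3.849 + 334.3 + 9.403 = 347.552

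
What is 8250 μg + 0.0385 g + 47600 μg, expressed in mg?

94.35 mg

In mg:
  8250 μg = 8250e-3 mg = 8.25
  0.0385 g = 0.0385e3 mg = 38.5
  47600 μg = 47600e-3 mg = 47.6
Sum: 8.25 + 38.5 + 47.6 = 94.35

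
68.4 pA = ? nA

0.0684 nA

pico = 10⁻¹², nano = 10⁻⁹; factor is 10⁻³.
68.4 × 10⁻³ = 0.0684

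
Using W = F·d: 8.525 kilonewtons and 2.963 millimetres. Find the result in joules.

25.259575 joules

8.525 × 10^3 × 2.963 × 10^-3 = 25.259575 J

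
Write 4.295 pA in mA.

0.000000004295 mA

pico = 10^-12, milli = 10^-3; factor is 10^-9.
4.295 × 10^-9 = 0.000000004295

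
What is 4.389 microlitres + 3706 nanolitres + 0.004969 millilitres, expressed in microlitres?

13.064 microlitres

In microlitres:
  4.389 microlitres → 4.389
  3706 nanolitres = 3706 × 10⁻³ microlitres = 3.706
  0.004969 millilitres = 0.004969 × 10³ microlitres = 4.969
Sum: 4.389 + 3.706 + 4.969 = 13.064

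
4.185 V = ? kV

(no prefix) = 1e0, kilo = 1e3; factor is 1e-3.
4.185 × 1e-3 = 0.004185

0.004185 kV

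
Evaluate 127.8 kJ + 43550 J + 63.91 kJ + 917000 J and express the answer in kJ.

In kJ:
  127.8 kJ → 127.8
  43550 J = 43550 × 10^-3 kJ = 43.55
  63.91 kJ → 63.91
  917000 J = 917000 × 10^-3 kJ = 917
Sum: 127.8 + 43.55 + 63.91 + 917 = 1152.26

1152.26 kJ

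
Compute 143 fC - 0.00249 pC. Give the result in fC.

140.51 fC

In fC:
  143 fC → 143
  0.00249 pC = 0.00249 × 10^3 fC = 2.49
Difference: 143 - 2.49 = 140.51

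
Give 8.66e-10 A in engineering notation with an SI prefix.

= 866e-12 A; 1e-12 is pico.

866 pA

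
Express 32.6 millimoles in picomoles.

milli = 10^-3, pico = 10^-12; factor is 10^9.
32.6 × 10^9 = 32600000000

32600000000 picomoles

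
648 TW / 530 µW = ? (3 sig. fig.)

(648 × 10^12) / (530 × 10^-6) = 1.223 × 10^18

1220000000000000000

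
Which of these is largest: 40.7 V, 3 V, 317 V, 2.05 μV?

317 V

40.7 V = 40.7 V
3 V = 3 V
317 V = 317 V
2.05 μV = 0.00000205 V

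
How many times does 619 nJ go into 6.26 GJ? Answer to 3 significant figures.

(6.26 × 10^9) / (619 × 10^-9) = 0.01011 × 10^18

10100000000000000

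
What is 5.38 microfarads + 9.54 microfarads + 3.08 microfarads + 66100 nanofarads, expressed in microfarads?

In microfarads:
  5.38 microfarads → 5.38
  9.54 microfarads → 9.54
  3.08 microfarads → 3.08
  66100 nanofarads = 66100e-3 microfarads = 66.1
Sum: 5.38 + 9.54 + 3.08 + 66.1 = 84.1

84.1 microfarads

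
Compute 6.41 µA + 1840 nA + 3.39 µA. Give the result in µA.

11.64 µA

In µA:
  6.41 µA → 6.41
  1840 nA = 1840e-3 µA = 1.84
  3.39 µA → 3.39
Sum: 6.41 + 1.84 + 3.39 = 11.64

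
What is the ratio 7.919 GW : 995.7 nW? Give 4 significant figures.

7953000000000000

(7.919 × 10^9) / (995.7 × 10^-9) = 0.0079532 × 10^18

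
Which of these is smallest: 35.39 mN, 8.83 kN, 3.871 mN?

3.871 mN

35.39 mN = 0.03539 N
8.83 kN = 8830 N
3.871 mN = 0.003871 N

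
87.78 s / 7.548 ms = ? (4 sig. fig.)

11630

(87.78) / (7.548 × 10⁻³) = 11.63 × 10³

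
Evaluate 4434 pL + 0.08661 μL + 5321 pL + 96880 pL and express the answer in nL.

In nL:
  4434 pL = 4434 × 10⁻³ nL = 4.434
  0.08661 μL = 0.08661 × 10³ nL = 86.61
  5321 pL = 5321 × 10⁻³ nL = 5.321
  96880 pL = 96880 × 10⁻³ nL = 96.88
Sum: 4.434 + 86.61 + 5.321 + 96.88 = 193.245

193.245 nL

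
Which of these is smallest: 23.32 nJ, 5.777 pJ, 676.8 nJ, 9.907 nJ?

5.777 pJ

23.32 nJ = 0.00000002332 J
5.777 pJ = 0.000000000005777 J
676.8 nJ = 0.0000006768 J
9.907 nJ = 0.000000009907 J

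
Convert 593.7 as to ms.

atto = 10⁻¹⁸, milli = 10⁻³; factor is 10⁻¹⁵.
593.7 × 10⁻¹⁵ = 0.0000000000005937

0.0000000000005937 ms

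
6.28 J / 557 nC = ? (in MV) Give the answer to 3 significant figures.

11.3 MV

(6.28) / (557e-9) = 0.011275e9 V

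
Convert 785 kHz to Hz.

kilo = 10^3, (no prefix) = 10^0; factor is 10^3.
785 × 10^3 = 785000

785000 Hz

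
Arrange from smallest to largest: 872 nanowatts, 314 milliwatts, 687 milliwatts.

872 nanowatts < 314 milliwatts < 687 milliwatts

872 nanowatts = 0.000000872 watts
314 milliwatts = 0.314 watts
687 milliwatts = 0.687 watts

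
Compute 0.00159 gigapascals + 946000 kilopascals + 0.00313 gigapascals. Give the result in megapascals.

In megapascals:
  0.00159 gigapascals = 0.00159 × 10³ megapascals = 1.59
  946000 kilopascals = 946000 × 10⁻³ megapascals = 946
  0.00313 gigapascals = 0.00313 × 10³ megapascals = 3.13
Sum: 1.59 + 946 + 3.13 = 950.72

950.72 megapascals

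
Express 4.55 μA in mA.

0.00455 mA

micro = 10⁻⁶, milli = 10⁻³; factor is 10⁻³.
4.55 × 10⁻³ = 0.00455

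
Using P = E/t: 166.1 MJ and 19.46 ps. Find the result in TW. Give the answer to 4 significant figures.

(166.1e6) / (19.46e-12) = 8.53546e18 W

8535000 TW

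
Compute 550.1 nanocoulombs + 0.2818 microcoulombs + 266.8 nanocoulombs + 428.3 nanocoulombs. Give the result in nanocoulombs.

In nanocoulombs:
  550.1 nanocoulombs → 550.1
  0.2818 microcoulombs = 0.2818 × 10^3 nanocoulombs = 281.8
  266.8 nanocoulombs → 266.8
  428.3 nanocoulombs → 428.3
Sum: 550.1 + 281.8 + 266.8 + 428.3 = 1527

1527 nanocoulombs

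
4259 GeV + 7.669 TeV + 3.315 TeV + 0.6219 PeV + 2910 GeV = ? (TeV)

In TeV:
  4259 GeV = 4259 × 10^-3 TeV = 4.259
  7.669 TeV → 7.669
  3.315 TeV → 3.315
  0.6219 PeV = 0.6219 × 10^3 TeV = 621.9
  2910 GeV = 2910 × 10^-3 TeV = 2.91
Sum: 4.259 + 7.669 + 3.315 + 621.9 + 2.91 = 640.053

640.053 TeV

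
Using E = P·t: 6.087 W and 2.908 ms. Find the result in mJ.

17.700996 mJ

6.087 × 2.908 × 10^-3 = 17.700996 × 10^-3 J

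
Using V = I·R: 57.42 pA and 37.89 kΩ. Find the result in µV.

2.1756438 µV

57.42 × 10⁻¹² × 37.89 × 10³ = 2175.6438 × 10⁻⁹ V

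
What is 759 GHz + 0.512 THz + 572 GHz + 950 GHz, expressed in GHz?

2793 GHz

In GHz:
  759 GHz → 759
  0.512 THz = 0.512 × 10³ GHz = 512
  572 GHz → 572
  950 GHz → 950
Sum: 759 + 512 + 572 + 950 = 2793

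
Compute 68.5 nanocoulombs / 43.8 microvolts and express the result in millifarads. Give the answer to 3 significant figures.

(68.5 × 10^-9) / (43.8 × 10^-6) = 1.5639 × 10^-3 F

1.56 millifarads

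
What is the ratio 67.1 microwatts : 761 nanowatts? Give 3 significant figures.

88.2

(67.1e-6) / (761e-9) = 0.08817e3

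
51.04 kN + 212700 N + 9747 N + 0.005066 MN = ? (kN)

278.553 kN

In kN:
  51.04 kN → 51.04
  212700 N = 212700 × 10⁻³ kN = 212.7
  9747 N = 9747 × 10⁻³ kN = 9.747
  0.005066 MN = 0.005066 × 10³ kN = 5.066
Sum: 51.04 + 212.7 + 9.747 + 5.066 = 278.553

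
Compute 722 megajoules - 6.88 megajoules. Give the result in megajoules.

715.12 megajoules

In megajoules:
  722 megajoules → 722
  6.88 megajoules → 6.88
Difference: 722 - 6.88 = 715.12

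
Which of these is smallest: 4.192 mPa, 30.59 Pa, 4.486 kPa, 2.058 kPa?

4.192 mPa

4.192 mPa = 0.004192 Pa
30.59 Pa = 30.59 Pa
4.486 kPa = 4486 Pa
2.058 kPa = 2058 Pa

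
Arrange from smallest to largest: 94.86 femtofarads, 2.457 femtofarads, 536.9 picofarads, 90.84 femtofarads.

94.86 femtofarads = 0.00000000000009486 farads
2.457 femtofarads = 0.000000000000002457 farads
536.9 picofarads = 0.0000000005369 farads
90.84 femtofarads = 0.00000000000009084 farads

2.457 femtofarads < 90.84 femtofarads < 94.86 femtofarads < 536.9 picofarads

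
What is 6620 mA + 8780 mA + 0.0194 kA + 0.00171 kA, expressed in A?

36.51 A

In A:
  6620 mA = 6620e-3 A = 6.62
  8780 mA = 8780e-3 A = 8.78
  0.0194 kA = 0.0194e3 A = 19.4
  0.00171 kA = 0.00171e3 A = 1.71
Sum: 6.62 + 8.78 + 19.4 + 1.71 = 36.51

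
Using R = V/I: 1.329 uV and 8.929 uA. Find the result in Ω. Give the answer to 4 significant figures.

(1.329 × 10^-6) / (8.929 × 10^-6) = 0.148841 Ω

0.1488 Ω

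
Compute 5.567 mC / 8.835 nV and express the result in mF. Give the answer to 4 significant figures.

630100000 mF

(5.567 × 10⁻³) / (8.835 × 10⁻⁹) = 0.630108 × 10⁶ F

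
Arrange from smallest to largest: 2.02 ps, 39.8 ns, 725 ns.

2.02 ps < 39.8 ns < 725 ns

2.02 ps = 0.00000000000202 s
39.8 ns = 0.0000000398 s
725 ns = 0.000000725 s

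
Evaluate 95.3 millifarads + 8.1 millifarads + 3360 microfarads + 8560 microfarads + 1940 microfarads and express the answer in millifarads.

In millifarads:
  95.3 millifarads → 95.3
  8.1 millifarads → 8.1
  3360 microfarads = 3360e-3 millifarads = 3.36
  8560 microfarads = 8560e-3 millifarads = 8.56
  1940 microfarads = 1940e-3 millifarads = 1.94
Sum: 95.3 + 8.1 + 3.36 + 8.56 + 1.94 = 117.26

117.26 millifarads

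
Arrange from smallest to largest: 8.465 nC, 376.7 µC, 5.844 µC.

8.465 nC = 0.000000008465 C
376.7 µC = 0.0003767 C
5.844 µC = 0.000005844 C

8.465 nC < 5.844 µC < 376.7 µC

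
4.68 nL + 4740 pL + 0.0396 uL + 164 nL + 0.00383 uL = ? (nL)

216.85 nL

In nL:
  4.68 nL → 4.68
  4740 pL = 4740 × 10⁻³ nL = 4.74
  0.0396 uL = 0.0396 × 10³ nL = 39.6
  164 nL → 164
  0.00383 uL = 0.00383 × 10³ nL = 3.83
Sum: 4.68 + 4.74 + 39.6 + 164 + 3.83 = 216.85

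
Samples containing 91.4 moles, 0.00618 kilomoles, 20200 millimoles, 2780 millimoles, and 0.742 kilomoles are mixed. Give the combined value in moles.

In moles:
  91.4 moles → 91.4
  0.00618 kilomoles = 0.00618 × 10^3 moles = 6.18
  20200 millimoles = 20200 × 10^-3 moles = 20.2
  2780 millimoles = 2780 × 10^-3 moles = 2.78
  0.742 kilomoles = 0.742 × 10^3 moles = 742
Sum: 91.4 + 6.18 + 20.2 + 2.78 + 742 = 862.56

862.56 moles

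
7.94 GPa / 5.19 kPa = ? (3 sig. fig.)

1530000

(7.94 × 10^9) / (5.19 × 10^3) = 1.53 × 10^6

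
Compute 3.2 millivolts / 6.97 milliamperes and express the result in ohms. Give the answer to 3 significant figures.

0.459 ohms

(3.2 × 10^-3) / (6.97 × 10^-3) = 0.45911 Ω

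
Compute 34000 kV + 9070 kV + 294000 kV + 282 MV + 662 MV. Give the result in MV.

1281.07 MV

In MV:
  34000 kV = 34000e-3 MV = 34
  9070 kV = 9070e-3 MV = 9.07
  294000 kV = 294000e-3 MV = 294
  282 MV → 282
  662 MV → 662
Sum: 34 + 9.07 + 294 + 282 + 662 = 1281.07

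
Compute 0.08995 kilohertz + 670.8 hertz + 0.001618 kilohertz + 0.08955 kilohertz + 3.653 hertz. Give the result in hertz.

855.571 hertz

In hertz:
  0.08995 kilohertz = 0.08995e3 hertz = 89.95
  670.8 hertz → 670.8
  0.001618 kilohertz = 0.001618e3 hertz = 1.618
  0.08955 kilohertz = 0.08955e3 hertz = 89.55
  3.653 hertz → 3.653
Sum: 89.95 + 670.8 + 1.618 + 89.55 + 3.653 = 855.571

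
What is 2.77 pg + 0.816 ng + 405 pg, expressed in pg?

1223.77 pg

In pg:
  2.77 pg → 2.77
  0.816 ng = 0.816 × 10^3 pg = 816
  405 pg → 405
Sum: 2.77 + 816 + 405 = 1223.77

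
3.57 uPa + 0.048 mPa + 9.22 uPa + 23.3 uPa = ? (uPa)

84.09 uPa

In uPa:
  3.57 uPa → 3.57
  0.048 mPa = 0.048e3 uPa = 48
  9.22 uPa → 9.22
  23.3 uPa → 23.3
Sum: 3.57 + 48 + 9.22 + 23.3 = 84.09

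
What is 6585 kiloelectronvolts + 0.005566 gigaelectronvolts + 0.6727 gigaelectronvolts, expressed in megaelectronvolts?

In megaelectronvolts:
  6585 kiloelectronvolts = 6585 × 10⁻³ megaelectronvolts = 6.585
  0.005566 gigaelectronvolts = 0.005566 × 10³ megaelectronvolts = 5.566
  0.6727 gigaelectronvolts = 0.6727 × 10³ megaelectronvolts = 672.7
Sum: 6.585 + 5.566 + 672.7 = 684.851

684.851 megaelectronvolts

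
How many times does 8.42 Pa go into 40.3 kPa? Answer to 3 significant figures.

4790

(40.3 × 10^3) / (8.42) = 4.786 × 10^3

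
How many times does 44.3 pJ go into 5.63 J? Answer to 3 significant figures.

127000000000

(5.63) / (44.3e-12) = 0.1271e12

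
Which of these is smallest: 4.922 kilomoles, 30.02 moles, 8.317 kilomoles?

4.922 kilomoles = 4922 moles
30.02 moles = 30.02 moles
8.317 kilomoles = 8317 moles

30.02 moles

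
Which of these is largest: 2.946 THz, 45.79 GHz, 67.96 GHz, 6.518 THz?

2.946 THz = 2946000000000 Hz
45.79 GHz = 45790000000 Hz
67.96 GHz = 67960000000 Hz
6.518 THz = 6518000000000 Hz

6.518 THz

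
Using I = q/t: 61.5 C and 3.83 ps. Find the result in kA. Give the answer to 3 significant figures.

(61.5) / (3.83 × 10^-12) = 16.057 × 10^12 A

16100000000 kA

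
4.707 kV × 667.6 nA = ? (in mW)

4.707 × 10^3 × 667.6 × 10^-9 = 3142.3932 × 10^-6 W

3.1423932 mW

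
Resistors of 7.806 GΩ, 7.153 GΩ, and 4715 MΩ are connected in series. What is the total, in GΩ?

19.674 GΩ

In GΩ:
  7.806 GΩ → 7.806
  7.153 GΩ → 7.153
  4715 MΩ = 4715 × 10⁻³ GΩ = 4.715
Sum: 7.806 + 7.153 + 4.715 = 19.674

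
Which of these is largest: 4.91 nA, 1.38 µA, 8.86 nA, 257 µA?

257 µA

4.91 nA = 0.00000000491 A
1.38 µA = 0.00000138 A
8.86 nA = 0.00000000886 A
257 µA = 0.000257 A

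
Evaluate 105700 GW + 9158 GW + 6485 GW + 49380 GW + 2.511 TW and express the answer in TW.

In TW:
  105700 GW = 105700 × 10⁻³ TW = 105.7
  9158 GW = 9158 × 10⁻³ TW = 9.158
  6485 GW = 6485 × 10⁻³ TW = 6.485
  49380 GW = 49380 × 10⁻³ TW = 49.38
  2.511 TW → 2.511
Sum: 105.7 + 9.158 + 6.485 + 49.38 + 2.511 = 173.234

173.234 TW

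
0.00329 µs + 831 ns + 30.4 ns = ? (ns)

In ns:
  0.00329 µs = 0.00329 × 10^3 ns = 3.29
  831 ns → 831
  30.4 ns → 30.4
Sum: 3.29 + 831 + 30.4 = 864.69

864.69 ns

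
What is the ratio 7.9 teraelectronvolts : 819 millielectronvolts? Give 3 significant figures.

9650000000000

(7.9 × 10^12) / (819 × 10^-3) = 0.009646 × 10^15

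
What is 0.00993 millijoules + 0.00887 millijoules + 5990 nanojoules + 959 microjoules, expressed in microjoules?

In microjoules:
  0.00993 millijoules = 0.00993 × 10³ microjoules = 9.93
  0.00887 millijoules = 0.00887 × 10³ microjoules = 8.87
  5990 nanojoules = 5990 × 10⁻³ microjoules = 5.99
  959 microjoules → 959
Sum: 9.93 + 8.87 + 5.99 + 959 = 983.79

983.79 microjoules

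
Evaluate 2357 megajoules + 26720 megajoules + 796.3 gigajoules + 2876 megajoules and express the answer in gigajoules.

In gigajoules:
  2357 megajoules = 2357 × 10^-3 gigajoules = 2.357
  26720 megajoules = 26720 × 10^-3 gigajoules = 26.72
  796.3 gigajoules → 796.3
  2876 megajoules = 2876 × 10^-3 gigajoules = 2.876
Sum: 2.357 + 26.72 + 796.3 + 2.876 = 828.253

828.253 gigajoules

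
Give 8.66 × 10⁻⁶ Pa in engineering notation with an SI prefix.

8.66 µPa

= 8.66 × 10⁻⁶ Pa; 10⁻⁶ is micro.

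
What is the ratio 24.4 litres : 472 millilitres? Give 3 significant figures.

51.7

(24.4) / (472e-3) = 0.05169e3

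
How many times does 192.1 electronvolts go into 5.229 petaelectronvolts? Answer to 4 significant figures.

27220000000000

(5.229e15) / (192.1) = 0.02722e15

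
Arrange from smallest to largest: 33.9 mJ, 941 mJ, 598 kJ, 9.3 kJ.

33.9 mJ = 0.0339 J
941 mJ = 0.941 J
598 kJ = 598000 J
9.3 kJ = 9300 J

33.9 mJ < 941 mJ < 9.3 kJ < 598 kJ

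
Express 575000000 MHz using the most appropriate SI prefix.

= 575 × 10¹² Hz; 10¹² is tera.

575 THz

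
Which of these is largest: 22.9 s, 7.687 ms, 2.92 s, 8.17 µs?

22.9 s = 22.9 s
7.687 ms = 0.007687 s
2.92 s = 2.92 s
8.17 µs = 0.00000817 s

22.9 s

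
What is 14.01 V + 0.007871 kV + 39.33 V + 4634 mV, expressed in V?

In V:
  14.01 V → 14.01
  0.007871 kV = 0.007871e3 V = 7.871
  39.33 V → 39.33
  4634 mV = 4634e-3 V = 4.634
Sum: 14.01 + 7.871 + 39.33 + 4.634 = 65.845

65.845 V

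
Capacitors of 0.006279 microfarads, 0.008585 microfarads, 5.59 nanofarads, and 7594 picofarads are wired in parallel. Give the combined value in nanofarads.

In nanofarads:
  0.006279 microfarads = 0.006279 × 10^3 nanofarads = 6.279
  0.008585 microfarads = 0.008585 × 10^3 nanofarads = 8.585
  5.59 nanofarads → 5.59
  7594 picofarads = 7594 × 10^-3 nanofarads = 7.594
Sum: 6.279 + 8.585 + 5.59 + 7.594 = 28.048

28.048 nanofarads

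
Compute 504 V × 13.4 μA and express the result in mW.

504 × 13.4e-6 = 6753.6e-6 W

6.7536 mW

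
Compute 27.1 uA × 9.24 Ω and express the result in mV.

0.250404 mV

27.1 × 10^-6 × 9.24 = 250.404 × 10^-6 V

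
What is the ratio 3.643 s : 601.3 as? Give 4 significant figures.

6059000000000000

(3.643) / (601.3 × 10⁻¹⁸) = 0.0060585 × 10¹⁸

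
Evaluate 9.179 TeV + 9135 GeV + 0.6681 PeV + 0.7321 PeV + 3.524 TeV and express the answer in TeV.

1422.038 TeV

In TeV:
  9.179 TeV → 9.179
  9135 GeV = 9135 × 10⁻³ TeV = 9.135
  0.6681 PeV = 0.6681 × 10³ TeV = 668.1
  0.7321 PeV = 0.7321 × 10³ TeV = 732.1
  3.524 TeV → 3.524
Sum: 9.179 + 9.135 + 668.1 + 732.1 + 3.524 = 1422.038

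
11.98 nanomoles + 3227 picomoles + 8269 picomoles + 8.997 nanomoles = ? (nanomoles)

In nanomoles:
  11.98 nanomoles → 11.98
  3227 picomoles = 3227e-3 nanomoles = 3.227
  8269 picomoles = 8269e-3 nanomoles = 8.269
  8.997 nanomoles → 8.997
Sum: 11.98 + 3.227 + 8.269 + 8.997 = 32.473

32.473 nanomoles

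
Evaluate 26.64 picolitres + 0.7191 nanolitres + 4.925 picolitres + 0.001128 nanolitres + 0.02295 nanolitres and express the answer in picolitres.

In picolitres:
  26.64 picolitres → 26.64
  0.7191 nanolitres = 0.7191 × 10³ picolitres = 719.1
  4.925 picolitres → 4.925
  0.001128 nanolitres = 0.001128 × 10³ picolitres = 1.128
  0.02295 nanolitres = 0.02295 × 10³ picolitres = 22.95
Sum: 26.64 + 719.1 + 4.925 + 1.128 + 22.95 = 774.743

774.743 picolitres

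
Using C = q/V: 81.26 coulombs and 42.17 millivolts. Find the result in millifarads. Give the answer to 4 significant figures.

1927000 millifarads

(81.26) / (42.17 × 10^-3) = 1.92696 × 10^3 F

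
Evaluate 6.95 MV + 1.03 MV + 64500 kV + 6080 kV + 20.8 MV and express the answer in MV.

In MV:
  6.95 MV → 6.95
  1.03 MV → 1.03
  64500 kV = 64500 × 10⁻³ MV = 64.5
  6080 kV = 6080 × 10⁻³ MV = 6.08
  20.8 MV → 20.8
Sum: 6.95 + 1.03 + 64.5 + 6.08 + 20.8 = 99.36

99.36 MV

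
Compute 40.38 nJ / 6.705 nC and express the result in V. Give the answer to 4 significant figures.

(40.38e-9) / (6.705e-9) = 6.02237 V

6.022 V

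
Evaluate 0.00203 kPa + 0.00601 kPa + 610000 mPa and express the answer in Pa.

618.04 Pa

In Pa:
  0.00203 kPa = 0.00203 × 10³ Pa = 2.03
  0.00601 kPa = 0.00601 × 10³ Pa = 6.01
  610000 mPa = 610000 × 10⁻³ Pa = 610
Sum: 2.03 + 6.01 + 610 = 618.04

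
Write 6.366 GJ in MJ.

6366 MJ

giga = 10^9, mega = 10^6; factor is 10^3.
6.366 × 10^3 = 6366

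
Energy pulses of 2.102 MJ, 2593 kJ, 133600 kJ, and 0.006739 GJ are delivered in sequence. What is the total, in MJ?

In MJ:
  2.102 MJ → 2.102
  2593 kJ = 2593 × 10⁻³ MJ = 2.593
  133600 kJ = 133600 × 10⁻³ MJ = 133.6
  0.006739 GJ = 0.006739 × 10³ MJ = 6.739
Sum: 2.102 + 2.593 + 133.6 + 6.739 = 145.034

145.034 MJ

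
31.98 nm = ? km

0.00000000003198 km

nano = 1e-9, kilo = 1e3; factor is 1e-12.
31.98 × 1e-12 = 0.00000000003198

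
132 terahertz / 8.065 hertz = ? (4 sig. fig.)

16370000000000

(132 × 10^12) / (8.065) = 16.367 × 10^12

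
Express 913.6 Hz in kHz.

(no prefix) = 1e0, kilo = 1e3; factor is 1e-3.
913.6 × 1e-3 = 0.9136

0.9136 kHz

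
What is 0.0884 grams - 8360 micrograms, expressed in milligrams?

80.04 milligrams

In milligrams:
  0.0884 grams = 0.0884 × 10^3 milligrams = 88.4
  8360 micrograms = 8360 × 10^-3 milligrams = 8.36
Difference: 88.4 - 8.36 = 80.04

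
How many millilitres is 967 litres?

(no prefix) = 1e0, milli = 1e-3; factor is 1e3.
967 × 1e3 = 967000

967000 millilitres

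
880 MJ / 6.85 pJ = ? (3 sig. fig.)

(880e6) / (6.85e-12) = 128.5e18

128000000000000000000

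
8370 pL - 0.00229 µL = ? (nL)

In nL:
  8370 pL = 8370 × 10⁻³ nL = 8.37
  0.00229 µL = 0.00229 × 10³ nL = 2.29
Difference: 8.37 - 2.29 = 6.08

6.08 nL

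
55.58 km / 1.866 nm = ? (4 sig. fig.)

29790000000000

(55.58 × 10³) / (1.866 × 10⁻⁹) = 29.786 × 10¹²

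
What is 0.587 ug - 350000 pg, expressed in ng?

In ng:
  0.587 ug = 0.587e3 ng = 587
  350000 pg = 350000e-3 ng = 350
Difference: 587 - 350 = 237

237 ng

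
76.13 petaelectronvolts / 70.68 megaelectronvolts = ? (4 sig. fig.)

1077000000

(76.13e15) / (70.68e6) = 1.0771e9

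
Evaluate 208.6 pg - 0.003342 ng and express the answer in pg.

205.258 pg

In pg:
  208.6 pg → 208.6
  0.003342 ng = 0.003342e3 pg = 3.342
Difference: 208.6 - 3.342 = 205.258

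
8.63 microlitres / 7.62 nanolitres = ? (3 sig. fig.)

(8.63e-6) / (7.62e-9) = 1.133e3

1130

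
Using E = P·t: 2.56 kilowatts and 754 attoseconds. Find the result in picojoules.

2.56e3 × 754e-18 = 1930.24e-15 J

1.93024 picojoules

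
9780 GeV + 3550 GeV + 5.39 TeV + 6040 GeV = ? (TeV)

24.76 TeV

In TeV:
  9780 GeV = 9780e-3 TeV = 9.78
  3550 GeV = 3550e-3 TeV = 3.55
  5.39 TeV → 5.39
  6040 GeV = 6040e-3 TeV = 6.04
Sum: 9.78 + 3.55 + 5.39 + 6.04 = 24.76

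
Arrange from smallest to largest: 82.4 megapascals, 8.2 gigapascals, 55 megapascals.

82.4 megapascals = 82400000 pascals
8.2 gigapascals = 8200000000 pascals
55 megapascals = 55000000 pascals

55 megapascals < 82.4 megapascals < 8.2 gigapascals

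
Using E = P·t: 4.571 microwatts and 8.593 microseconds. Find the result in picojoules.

39.278603 picojoules

4.571 × 10^-6 × 8.593 × 10^-6 = 39.278603 × 10^-12 J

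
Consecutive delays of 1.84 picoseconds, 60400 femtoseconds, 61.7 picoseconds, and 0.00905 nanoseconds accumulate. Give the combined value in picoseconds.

132.99 picoseconds

In picoseconds:
  1.84 picoseconds → 1.84
  60400 femtoseconds = 60400e-3 picoseconds = 60.4
  61.7 picoseconds → 61.7
  0.00905 nanoseconds = 0.00905e3 picoseconds = 9.05
Sum: 1.84 + 60.4 + 61.7 + 9.05 = 132.99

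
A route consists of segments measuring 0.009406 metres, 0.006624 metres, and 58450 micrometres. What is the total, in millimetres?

74.48 millimetres

In millimetres:
  0.009406 metres = 0.009406e3 millimetres = 9.406
  0.006624 metres = 0.006624e3 millimetres = 6.624
  58450 micrometres = 58450e-3 millimetres = 58.45
Sum: 9.406 + 6.624 + 58.45 = 74.48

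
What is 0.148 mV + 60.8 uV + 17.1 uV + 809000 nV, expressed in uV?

1034.9 uV

In uV:
  0.148 mV = 0.148 × 10³ uV = 148
  60.8 uV → 60.8
  17.1 uV → 17.1
  809000 nV = 809000 × 10⁻³ uV = 809
Sum: 148 + 60.8 + 17.1 + 809 = 1034.9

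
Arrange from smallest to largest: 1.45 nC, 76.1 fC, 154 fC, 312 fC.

1.45 nC = 0.00000000145 C
76.1 fC = 0.0000000000000761 C
154 fC = 0.000000000000154 C
312 fC = 0.000000000000312 C

76.1 fC < 154 fC < 312 fC < 1.45 nC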